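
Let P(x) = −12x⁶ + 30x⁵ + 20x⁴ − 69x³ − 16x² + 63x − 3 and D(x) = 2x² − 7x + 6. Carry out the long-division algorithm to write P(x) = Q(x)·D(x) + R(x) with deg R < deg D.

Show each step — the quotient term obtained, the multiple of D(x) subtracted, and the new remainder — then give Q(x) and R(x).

Q(x) = −6x⁴ − 6x³ + 7x² + 8x − 1; R(x) = 8x + 3

Step 1: lead(−12x⁶ + 30x⁵ + 20x⁴ − 69x³ − 16x² + 63x − 3) ÷ lead(D) = −12x⁶ ÷ 2x² = −6x⁴. Subtract (−6x⁴)·D = −12x⁶ + 42x⁵ − 36x⁴. Remainder: −12x⁵ + 56x⁴ − 69x³ − 16x² + 63x − 3.
Step 2: lead(−12x⁵ + 56x⁴ − 69x³ − 16x² + 63x − 3) ÷ lead(D) = −12x⁵ ÷ 2x² = −6x³. Subtract (−6x³)·D = −12x⁵ + 42x⁴ − 36x³. Remainder: 14x⁴ − 33x³ − 16x² + 63x − 3.
Step 3: lead(14x⁴ − 33x³ − 16x² + 63x − 3) ÷ lead(D) = 14x⁴ ÷ 2x² = 7x². Subtract (7x²)·D = 14x⁴ − 49x³ + 42x². Remainder: 16x³ − 58x² + 63x − 3.
Step 4: lead(16x³ − 58x² + 63x − 3) ÷ lead(D) = 16x³ ÷ 2x² = 8x. Subtract (8x)·D = 16x³ − 56x² + 48x. Remainder: −2x² + 15x − 3.
Step 5: lead(−2x² + 15x − 3) ÷ lead(D) = −2x² ÷ 2x² = −1. Subtract (−1)·D = −2x² + 7x − 6. Remainder: 8x + 3.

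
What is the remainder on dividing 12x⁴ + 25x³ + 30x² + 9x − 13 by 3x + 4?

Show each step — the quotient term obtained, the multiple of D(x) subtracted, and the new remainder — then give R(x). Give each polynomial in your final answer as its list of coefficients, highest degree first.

Step 1: lead(12x⁴ + 25x³ + 30x² + 9x − 13) ÷ lead(D) = 12x⁴ ÷ 3x = 4x³. Subtract (4x³)·D = 12x⁴ + 16x³. Remainder: 9x³ + 30x² + 9x − 13.
Step 2: lead(9x³ + 30x² + 9x − 13) ÷ lead(D) = 9x³ ÷ 3x = 3x². Subtract (3x²)·D = 9x³ + 12x². Remainder: 18x² + 9x − 13.
Step 3: lead(18x² + 9x − 13) ÷ lead(D) = 18x² ÷ 3x = 6x. Subtract (6x)·D = 18x² + 24x. Remainder: −15x − 13.
Step 4: lead(−15x − 13) ÷ lead(D) = −15x ÷ 3x = −5. Subtract (−5)·D = −15x − 20. Remainder: 7.

R = [7]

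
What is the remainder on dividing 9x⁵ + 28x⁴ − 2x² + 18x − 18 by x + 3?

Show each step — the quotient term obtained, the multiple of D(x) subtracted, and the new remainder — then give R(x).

R(x) = −9

Step 1: lead(9x⁵ + 28x⁴ − 2x² + 18x − 18) ÷ lead(D) = 9x⁵ ÷ x = 9x⁴. Subtract (9x⁴)·D = 9x⁵ + 27x⁴. Remainder: x⁴ − 2x² + 18x − 18.
Step 2: lead(x⁴ − 2x² + 18x − 18) ÷ lead(D) = x⁴ ÷ x = x³. Subtract (x³)·D = x⁴ + 3x³. Remainder: −3x³ − 2x² + 18x − 18.
Step 3: lead(−3x³ − 2x² + 18x − 18) ÷ lead(D) = −3x³ ÷ x = −3x². Subtract (−3x²)·D = −3x³ − 9x². Remainder: 7x² + 18x − 18.
Step 4: lead(7x² + 18x − 18) ÷ lead(D) = 7x² ÷ x = 7x. Subtract (7x)·D = 7x² + 21x. Remainder: −3x − 18.
Step 5: lead(−3x − 18) ÷ lead(D) = −3x ÷ x = −3. Subtract (−3)·D = −3x − 9. Remainder: −9.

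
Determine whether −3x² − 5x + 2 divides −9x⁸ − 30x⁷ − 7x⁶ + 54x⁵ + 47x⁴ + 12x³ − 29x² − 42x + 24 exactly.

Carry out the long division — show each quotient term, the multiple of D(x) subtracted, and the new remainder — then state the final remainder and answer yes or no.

Step 1: lead(−9x⁸ − 30x⁷ − 7x⁶ + 54x⁵ + 47x⁴ + 12x³ − 29x² − 42x + 24) ÷ lead(D) = −9x⁸ ÷ −3x² = 3x⁶. Subtract (3x⁶)·D = −9x⁸ − 15x⁷ + 6x⁶. Remainder: −15x⁷ − 13x⁶ + 54x⁵ + 47x⁴ + 12x³ − 29x² − 42x + 24.
Step 2: lead(−15x⁷ − 13x⁶ + 54x⁵ + 47x⁴ + 12x³ − 29x² − 42x + 24) ÷ lead(D) = −15x⁷ ÷ −3x² = 5x⁵. Subtract (5x⁵)·D = −15x⁷ − 25x⁶ + 10x⁵. Remainder: 12x⁶ + 44x⁵ + 47x⁴ + 12x³ − 29x² − 42x + 24.
Step 3: lead(12x⁶ + 44x⁵ + 47x⁴ + 12x³ − 29x² − 42x + 24) ÷ lead(D) = 12x⁶ ÷ −3x² = −4x⁴. Subtract (−4x⁴)·D = 12x⁶ + 20x⁵ − 8x⁴. Remainder: 24x⁵ + 55x⁴ + 12x³ − 29x² − 42x + 24.
Step 4: lead(24x⁵ + 55x⁴ + 12x³ − 29x² − 42x + 24) ÷ lead(D) = 24x⁵ ÷ −3x² = −8x³. Subtract (−8x³)·D = 24x⁵ + 40x⁴ − 16x³. Remainder: 15x⁴ + 28x³ − 29x² − 42x + 24.
Step 5: lead(15x⁴ + 28x³ − 29x² − 42x + 24) ÷ lead(D) = 15x⁴ ÷ −3x² = −5x². Subtract (−5x²)·D = 15x⁴ + 25x³ − 10x². Remainder: 3x³ − 19x² − 42x + 24.
Step 6: lead(3x³ − 19x² − 42x + 24) ÷ lead(D) = 3x³ ÷ −3x² = −x. Subtract (−x)·D = 3x³ + 5x² − 2x. Remainder: −24x² − 40x + 24.
Step 7: lead(−24x² − 40x + 24) ÷ lead(D) = −24x² ÷ −3x² = 8. Subtract (8)·D = −24x² − 40x + 16. Remainder: 8.

R(x) = 8, so D(x) is not a factor of P(x). no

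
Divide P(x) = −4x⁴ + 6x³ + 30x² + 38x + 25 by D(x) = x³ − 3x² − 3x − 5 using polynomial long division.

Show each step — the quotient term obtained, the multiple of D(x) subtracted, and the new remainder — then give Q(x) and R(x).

Step 1: lead(−4x⁴ + 6x³ + 30x² + 38x + 25) ÷ lead(D) = −4x⁴ ÷ x³ = −4x. Subtract (−4x)·D = −4x⁴ + 12x³ + 12x² + 20x. Remainder: −6x³ + 18x² + 18x + 25.
Step 2: lead(−6x³ + 18x² + 18x + 25) ÷ lead(D) = −6x³ ÷ x³ = −6. Subtract (−6)·D = −6x³ + 18x² + 18x + 30. Remainder: −5.

Q(x) = −4x − 6; R(x) = −5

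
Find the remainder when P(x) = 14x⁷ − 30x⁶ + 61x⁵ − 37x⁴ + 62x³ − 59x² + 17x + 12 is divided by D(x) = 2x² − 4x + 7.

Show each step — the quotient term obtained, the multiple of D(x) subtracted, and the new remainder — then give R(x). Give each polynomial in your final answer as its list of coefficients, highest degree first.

Step 1: lead(14x⁷ − 30x⁶ + 61x⁵ − 37x⁴ + 62x³ − 59x² + 17x + 12) ÷ lead(D) = 14x⁷ ÷ 2x² = 7x⁵. Subtract (7x⁵)·D = 14x⁷ − 28x⁶ + 49x⁵. Remainder: −2x⁶ + 12x⁵ − 37x⁴ + 62x³ − 59x² + 17x + 12.
Step 2: lead(−2x⁶ + 12x⁵ − 37x⁴ + 62x³ − 59x² + 17x + 12) ÷ lead(D) = −2x⁶ ÷ 2x² = −x⁴. Subtract (−x⁴)·D = −2x⁶ + 4x⁵ − 7x⁴. Remainder: 8x⁵ − 30x⁴ + 62x³ − 59x² + 17x + 12.
Step 3: lead(8x⁵ − 30x⁴ + 62x³ − 59x² + 17x + 12) ÷ lead(D) = 8x⁵ ÷ 2x² = 4x³. Subtract (4x³)·D = 8x⁵ − 16x⁴ + 28x³. Remainder: −14x⁴ + 34x³ − 59x² + 17x + 12.
Step 4: lead(−14x⁴ + 34x³ − 59x² + 17x + 12) ÷ lead(D) = −14x⁴ ÷ 2x² = −7x². Subtract (−7x²)·D = −14x⁴ + 28x³ − 49x². Remainder: 6x³ − 10x² + 17x + 12.
Step 5: lead(6x³ − 10x² + 17x + 12) ÷ lead(D) = 6x³ ÷ 2x² = 3x. Subtract (3x)·D = 6x³ − 12x² + 21x. Remainder: 2x² − 4x + 12.
Step 6: lead(2x² − 4x + 12) ÷ lead(D) = 2x² ÷ 2x² = 1. Subtract (1)·D = 2x² − 4x + 7. Remainder: 5.

R = [5]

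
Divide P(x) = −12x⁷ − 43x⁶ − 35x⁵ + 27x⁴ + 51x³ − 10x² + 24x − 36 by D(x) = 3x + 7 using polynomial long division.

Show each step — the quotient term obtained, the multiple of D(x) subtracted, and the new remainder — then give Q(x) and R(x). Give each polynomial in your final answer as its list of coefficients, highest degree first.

Q = [-4, -5, 0, 9, -4, 6, -6]; R = [6]

Step 1: lead(−12x⁷ − 43x⁶ − 35x⁵ + 27x⁴ + 51x³ − 10x² + 24x − 36) ÷ lead(D) = −12x⁷ ÷ 3x = −4x⁶. Subtract (−4x⁶)·D = −12x⁷ − 28x⁶. Remainder: −15x⁶ − 35x⁵ + 27x⁴ + 51x³ − 10x² + 24x − 36.
Step 2: lead(−15x⁶ − 35x⁵ + 27x⁴ + 51x³ − 10x² + 24x − 36) ÷ lead(D) = −15x⁶ ÷ 3x = −5x⁵. Subtract (−5x⁵)·D = −15x⁶ − 35x⁵. Remainder: 27x⁴ + 51x³ − 10x² + 24x − 36.
Step 3: lead(27x⁴ + 51x³ − 10x² + 24x − 36) ÷ lead(D) = 27x⁴ ÷ 3x = 9x³. Subtract (9x³)·D = 27x⁴ + 63x³. Remainder: −12x³ − 10x² + 24x − 36.
Step 4: lead(−12x³ − 10x² + 24x − 36) ÷ lead(D) = −12x³ ÷ 3x = −4x². Subtract (−4x²)·D = −12x³ − 28x². Remainder: 18x² + 24x − 36.
Step 5: lead(18x² + 24x − 36) ÷ lead(D) = 18x² ÷ 3x = 6x. Subtract (6x)·D = 18x² + 42x. Remainder: −18x − 36.
Step 6: lead(−18x − 36) ÷ lead(D) = −18x ÷ 3x = −6. Subtract (−6)·D = −18x − 42. Remainder: 6.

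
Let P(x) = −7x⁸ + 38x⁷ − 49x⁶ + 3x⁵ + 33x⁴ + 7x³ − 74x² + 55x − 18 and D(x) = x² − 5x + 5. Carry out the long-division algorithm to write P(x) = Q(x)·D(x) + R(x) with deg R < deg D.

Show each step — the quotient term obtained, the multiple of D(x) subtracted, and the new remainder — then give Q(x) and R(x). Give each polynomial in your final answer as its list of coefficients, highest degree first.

Q = [-7, 3, 1, -7, -7, 7, -4]; R = [2]

Step 1: lead(−7x⁸ + 38x⁷ − 49x⁶ + 3x⁵ + 33x⁴ + 7x³ − 74x² + 55x − 18) ÷ lead(D) = −7x⁸ ÷ x² = −7x⁶. Subtract (−7x⁶)·D = −7x⁸ + 35x⁷ − 35x⁶. Remainder: 3x⁷ − 14x⁶ + 3x⁵ + 33x⁴ + 7x³ − 74x² + 55x − 18.
Step 2: lead(3x⁷ − 14x⁶ + 3x⁵ + 33x⁴ + 7x³ − 74x² + 55x − 18) ÷ lead(D) = 3x⁷ ÷ x² = 3x⁵. Subtract (3x⁵)·D = 3x⁷ − 15x⁶ + 15x⁵. Remainder: x⁶ − 12x⁵ + 33x⁴ + 7x³ − 74x² + 55x − 18.
Step 3: lead(x⁶ − 12x⁵ + 33x⁴ + 7x³ − 74x² + 55x − 18) ÷ lead(D) = x⁶ ÷ x² = x⁴. Subtract (x⁴)·D = x⁶ − 5x⁵ + 5x⁴. Remainder: −7x⁵ + 28x⁴ + 7x³ − 74x² + 55x − 18.
Step 4: lead(−7x⁵ + 28x⁴ + 7x³ − 74x² + 55x − 18) ÷ lead(D) = −7x⁵ ÷ x² = −7x³. Subtract (−7x³)·D = −7x⁵ + 35x⁴ − 35x³. Remainder: −7x⁴ + 42x³ − 74x² + 55x − 18.
Step 5: lead(−7x⁴ + 42x³ − 74x² + 55x − 18) ÷ lead(D) = −7x⁴ ÷ x² = −7x². Subtract (−7x²)·D = −7x⁴ + 35x³ − 35x². Remainder: 7x³ − 39x² + 55x − 18.
Step 6: lead(7x³ − 39x² + 55x − 18) ÷ lead(D) = 7x³ ÷ x² = 7x. Subtract (7x)·D = 7x³ − 35x² + 35x. Remainder: −4x² + 20x − 18.
Step 7: lead(−4x² + 20x − 18) ÷ lead(D) = −4x² ÷ x² = −4. Subtract (−4)·D = −4x² + 20x − 20. Remainder: 2.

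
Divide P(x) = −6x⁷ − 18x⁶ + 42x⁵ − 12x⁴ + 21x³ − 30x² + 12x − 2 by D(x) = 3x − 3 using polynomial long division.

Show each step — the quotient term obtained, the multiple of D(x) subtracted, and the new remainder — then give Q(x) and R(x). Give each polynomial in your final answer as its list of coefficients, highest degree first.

Step 1: lead(−6x⁷ − 18x⁶ + 42x⁵ − 12x⁴ + 21x³ − 30x² + 12x − 2) ÷ lead(D) = −6x⁷ ÷ 3x = −2x⁶. Subtract (−2x⁶)·D = −6x⁷ + 6x⁶. Remainder: −24x⁶ + 42x⁵ − 12x⁴ + 21x³ − 30x² + 12x − 2.
Step 2: lead(−24x⁶ + 42x⁵ − 12x⁴ + 21x³ − 30x² + 12x − 2) ÷ lead(D) = −24x⁶ ÷ 3x = −8x⁵. Subtract (−8x⁵)·D = −24x⁶ + 24x⁵. Remainder: 18x⁵ − 12x⁴ + 21x³ − 30x² + 12x − 2.
Step 3: lead(18x⁵ − 12x⁴ + 21x³ − 30x² + 12x − 2) ÷ lead(D) = 18x⁵ ÷ 3x = 6x⁴. Subtract (6x⁴)·D = 18x⁵ − 18x⁴. Remainder: 6x⁴ + 21x³ − 30x² + 12x − 2.
Step 4: lead(6x⁴ + 21x³ − 30x² + 12x − 2) ÷ lead(D) = 6x⁴ ÷ 3x = 2x³. Subtract (2x³)·D = 6x⁴ − 6x³. Remainder: 27x³ − 30x² + 12x − 2.
Step 5: lead(27x³ − 30x² + 12x − 2) ÷ lead(D) = 27x³ ÷ 3x = 9x². Subtract (9x²)·D = 27x³ − 27x². Remainder: −3x² + 12x − 2.
Step 6: lead(−3x² + 12x − 2) ÷ lead(D) = −3x² ÷ 3x = −x. Subtract (−x)·D = −3x² + 3x. Remainder: 9x − 2.
Step 7: lead(9x − 2) ÷ lead(D) = 9x ÷ 3x = 3. Subtract (3)·D = 9x − 9. Remainder: 7.

Q = [-2, -8, 6, 2, 9, -1, 3]; R = [7]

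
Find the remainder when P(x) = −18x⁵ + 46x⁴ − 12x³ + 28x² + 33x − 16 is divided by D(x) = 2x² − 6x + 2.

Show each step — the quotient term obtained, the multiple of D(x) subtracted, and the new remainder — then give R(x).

R(x) = −3x + 2

Step 1: lead(−18x⁵ + 46x⁴ − 12x³ + 28x² + 33x − 16) ÷ lead(D) = −18x⁵ ÷ 2x² = −9x³. Subtract (−9x³)·D = −18x⁵ + 54x⁴ − 18x³. Remainder: −8x⁴ + 6x³ + 28x² + 33x − 16.
Step 2: lead(−8x⁴ + 6x³ + 28x² + 33x − 16) ÷ lead(D) = −8x⁴ ÷ 2x² = −4x². Subtract (−4x²)·D = −8x⁴ + 24x³ − 8x². Remainder: −18x³ + 36x² + 33x − 16.
Step 3: lead(−18x³ + 36x² + 33x − 16) ÷ lead(D) = −18x³ ÷ 2x² = −9x. Subtract (−9x)·D = −18x³ + 54x² − 18x. Remainder: −18x² + 51x − 16.
Step 4: lead(−18x² + 51x − 16) ÷ lead(D) = −18x² ÷ 2x² = −9. Subtract (−9)·D = −18x² + 54x − 18. Remainder: −3x + 2.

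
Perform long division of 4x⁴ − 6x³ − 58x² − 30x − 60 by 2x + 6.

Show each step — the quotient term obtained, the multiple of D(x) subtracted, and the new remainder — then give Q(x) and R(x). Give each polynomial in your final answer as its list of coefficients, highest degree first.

Q = [2, -9, -2, -9]; R = [-6]

Step 1: lead(4x⁴ − 6x³ − 58x² − 30x − 60) ÷ lead(D) = 4x⁴ ÷ 2x = 2x³. Subtract (2x³)·D = 4x⁴ + 12x³. Remainder: −18x³ − 58x² − 30x − 60.
Step 2: lead(−18x³ − 58x² − 30x − 60) ÷ lead(D) = −18x³ ÷ 2x = −9x². Subtract (−9x²)·D = −18x³ − 54x². Remainder: −4x² − 30x − 60.
Step 3: lead(−4x² − 30x − 60) ÷ lead(D) = −4x² ÷ 2x = −2x. Subtract (−2x)·D = −4x² − 12x. Remainder: −18x − 60.
Step 4: lead(−18x − 60) ÷ lead(D) = −18x ÷ 2x = −9. Subtract (−9)·D = −18x − 54. Remainder: −6.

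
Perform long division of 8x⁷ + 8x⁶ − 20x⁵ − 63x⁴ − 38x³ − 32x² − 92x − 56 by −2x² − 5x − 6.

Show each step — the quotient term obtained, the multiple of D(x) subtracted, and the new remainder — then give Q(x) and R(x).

Step 1: lead(8x⁷ + 8x⁶ − 20x⁵ − 63x⁴ − 38x³ − 32x² − 92x − 56) ÷ lead(D) = 8x⁷ ÷ −2x² = −4x⁵. Subtract (−4x⁵)·D = 8x⁷ + 20x⁶ + 24x⁵. Remainder: −12x⁶ − 44x⁵ − 63x⁴ − 38x³ − 32x² − 92x − 56.
Step 2: lead(−12x⁶ − 44x⁵ − 63x⁴ − 38x³ − 32x² − 92x − 56) ÷ lead(D) = −12x⁶ ÷ −2x² = 6x⁴. Subtract (6x⁴)·D = −12x⁶ − 30x⁵ − 36x⁴. Remainder: −14x⁵ − 27x⁴ − 38x³ − 32x² − 92x − 56.
Step 3: lead(−14x⁵ − 27x⁴ − 38x³ − 32x² − 92x − 56) ÷ lead(D) = −14x⁵ ÷ −2x² = 7x³. Subtract (7x³)·D = −14x⁵ − 35x⁴ − 42x³. Remainder: 8x⁴ + 4x³ − 32x² − 92x − 56.
Step 4: lead(8x⁴ + 4x³ − 32x² − 92x − 56) ÷ lead(D) = 8x⁴ ÷ −2x² = −4x². Subtract (−4x²)·D = 8x⁴ + 20x³ + 24x². Remainder: −16x³ − 56x² − 92x − 56.
Step 5: lead(−16x³ − 56x² − 92x − 56) ÷ lead(D) = −16x³ ÷ −2x² = 8x. Subtract (8x)·D = −16x³ − 40x² − 48x. Remainder: −16x² − 44x − 56.
Step 6: lead(−16x² − 44x − 56) ÷ lead(D) = −16x² ÷ −2x² = 8. Subtract (8)·D = −16x² − 40x − 48. Remainder: −4x − 8.

Q(x) = −4x⁵ + 6x⁴ + 7x³ − 4x² + 8x + 8; R(x) = −4x − 8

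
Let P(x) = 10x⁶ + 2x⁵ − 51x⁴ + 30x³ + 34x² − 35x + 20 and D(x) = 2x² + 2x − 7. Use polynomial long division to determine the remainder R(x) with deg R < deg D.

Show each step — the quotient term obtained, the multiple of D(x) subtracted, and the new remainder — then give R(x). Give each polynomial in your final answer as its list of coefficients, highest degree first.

Step 1: lead(10x⁶ + 2x⁵ − 51x⁴ + 30x³ + 34x² − 35x + 20) ÷ lead(D) = 10x⁶ ÷ 2x² = 5x⁴. Subtract (5x⁴)·D = 10x⁶ + 10x⁵ − 35x⁴. Remainder: −8x⁵ − 16x⁴ + 30x³ + 34x² − 35x + 20.
Step 2: lead(−8x⁵ − 16x⁴ + 30x³ + 34x² − 35x + 20) ÷ lead(D) = −8x⁵ ÷ 2x² = −4x³. Subtract (−4x³)·D = −8x⁵ − 8x⁴ + 28x³. Remainder: −8x⁴ + 2x³ + 34x² − 35x + 20.
Step 3: lead(−8x⁴ + 2x³ + 34x² − 35x + 20) ÷ lead(D) = −8x⁴ ÷ 2x² = −4x². Subtract (−4x²)·D = −8x⁴ − 8x³ + 28x². Remainder: 10x³ + 6x² − 35x + 20.
Step 4: lead(10x³ + 6x² − 35x + 20) ÷ lead(D) = 10x³ ÷ 2x² = 5x. Subtract (5x)·D = 10x³ + 10x² − 35x. Remainder: −4x² + 20.
Step 5: lead(−4x² + 20) ÷ lead(D) = −4x² ÷ 2x² = −2. Subtract (−2)·D = −4x² − 4x + 14. Remainder: 4x + 6.

R = [4, 6]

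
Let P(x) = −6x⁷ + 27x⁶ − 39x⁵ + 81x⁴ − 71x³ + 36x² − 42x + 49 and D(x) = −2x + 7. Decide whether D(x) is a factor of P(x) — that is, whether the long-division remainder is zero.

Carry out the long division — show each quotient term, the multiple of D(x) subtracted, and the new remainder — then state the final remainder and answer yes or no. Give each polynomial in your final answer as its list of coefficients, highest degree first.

Step 1: lead(−6x⁷ + 27x⁶ − 39x⁵ + 81x⁴ − 71x³ + 36x² − 42x + 49) ÷ lead(D) = −6x⁷ ÷ −2x = 3x⁶. Subtract (3x⁶)·D = −6x⁷ + 21x⁶. Remainder: 6x⁶ − 39x⁵ + 81x⁴ − 71x³ + 36x² − 42x + 49.
Step 2: lead(6x⁶ − 39x⁵ + 81x⁴ − 71x³ + 36x² − 42x + 49) ÷ lead(D) = 6x⁶ ÷ −2x = −3x⁵. Subtract (−3x⁵)·D = 6x⁶ − 21x⁵. Remainder: −18x⁵ + 81x⁴ − 71x³ + 36x² − 42x + 49.
Step 3: lead(−18x⁵ + 81x⁴ − 71x³ + 36x² − 42x + 49) ÷ lead(D) = −18x⁵ ÷ −2x = 9x⁴. Subtract (9x⁴)·D = −18x⁵ + 63x⁴. Remainder: 18x⁴ − 71x³ + 36x² − 42x + 49.
Step 4: lead(18x⁴ − 71x³ + 36x² − 42x + 49) ÷ lead(D) = 18x⁴ ÷ −2x = −9x³. Subtract (−9x³)·D = 18x⁴ − 63x³. Remainder: −8x³ + 36x² − 42x + 49.
Step 5: lead(−8x³ + 36x² − 42x + 49) ÷ lead(D) = −8x³ ÷ −2x = 4x². Subtract (4x²)·D = −8x³ + 28x². Remainder: 8x² − 42x + 49.
Step 6: lead(8x² − 42x + 49) ÷ lead(D) = 8x² ÷ −2x = −4x. Subtract (−4x)·D = 8x² − 28x. Remainder: −14x + 49.
Step 7: lead(−14x + 49) ÷ lead(D) = −14x ÷ −2x = 7. Subtract (7)·D = −14x + 49. Remainder: 0.

R = [0], so D(x) is a factor of P(x). yes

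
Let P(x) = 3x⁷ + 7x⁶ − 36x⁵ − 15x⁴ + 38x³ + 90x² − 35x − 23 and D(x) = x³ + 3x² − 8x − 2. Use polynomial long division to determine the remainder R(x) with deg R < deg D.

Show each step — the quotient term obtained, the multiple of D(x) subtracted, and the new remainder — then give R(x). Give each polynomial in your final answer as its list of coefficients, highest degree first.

Step 1: lead(3x⁷ + 7x⁶ − 36x⁵ − 15x⁴ + 38x³ + 90x² − 35x − 23) ÷ lead(D) = 3x⁷ ÷ x³ = 3x⁴. Subtract (3x⁴)·D = 3x⁷ + 9x⁶ − 24x⁵ − 6x⁴. Remainder: −2x⁶ − 12x⁵ − 9x⁴ + 38x³ + 90x² − 35x − 23.
Step 2: lead(−2x⁶ − 12x⁵ − 9x⁴ + 38x³ + 90x² − 35x − 23) ÷ lead(D) = −2x⁶ ÷ x³ = −2x³. Subtract (−2x³)·D = −2x⁶ − 6x⁵ + 16x⁴ + 4x³. Remainder: −6x⁵ − 25x⁴ + 34x³ + 90x² − 35x − 23.
Step 3: lead(−6x⁵ − 25x⁴ + 34x³ + 90x² − 35x − 23) ÷ lead(D) = −6x⁵ ÷ x³ = −6x². Subtract (−6x²)·D = −6x⁵ − 18x⁴ + 48x³ + 12x². Remainder: −7x⁴ − 14x³ + 78x² − 35x − 23.
Step 4: lead(−7x⁴ − 14x³ + 78x² − 35x − 23) ÷ lead(D) = −7x⁴ ÷ x³ = −7x. Subtract (−7x)·D = −7x⁴ − 21x³ + 56x² + 14x. Remainder: 7x³ + 22x² − 49x − 23.
Step 5: lead(7x³ + 22x² − 49x − 23) ÷ lead(D) = 7x³ ÷ x³ = 7. Subtract (7)·D = 7x³ + 21x² − 56x − 14. Remainder: x² + 7x − 9.

R = [1, 7, -9]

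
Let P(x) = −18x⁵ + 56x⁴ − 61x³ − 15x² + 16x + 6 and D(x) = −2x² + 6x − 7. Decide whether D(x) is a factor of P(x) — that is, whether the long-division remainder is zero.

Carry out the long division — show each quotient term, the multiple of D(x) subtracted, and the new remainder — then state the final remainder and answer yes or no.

Step 1: lead(−18x⁵ + 56x⁴ − 61x³ − 15x² + 16x + 6) ÷ lead(D) = −18x⁵ ÷ −2x² = 9x³. Subtract (9x³)·D = −18x⁵ + 54x⁴ − 63x³. Remainder: 2x⁴ + 2x³ − 15x² + 16x + 6.
Step 2: lead(2x⁴ + 2x³ − 15x² + 16x + 6) ÷ lead(D) = 2x⁴ ÷ −2x² = −x². Subtract (−x²)·D = 2x⁴ − 6x³ + 7x². Remainder: 8x³ − 22x² + 16x + 6.
Step 3: lead(8x³ − 22x² + 16x + 6) ÷ lead(D) = 8x³ ÷ −2x² = −4x. Subtract (−4x)·D = 8x³ − 24x² + 28x. Remainder: 2x² − 12x + 6.
Step 4: lead(2x² − 12x + 6) ÷ lead(D) = 2x² ÷ −2x² = −1. Subtract (−1)·D = 2x² − 6x + 7. Remainder: −6x − 1.

R(x) = −6x − 1, so D(x) is not a factor of P(x). no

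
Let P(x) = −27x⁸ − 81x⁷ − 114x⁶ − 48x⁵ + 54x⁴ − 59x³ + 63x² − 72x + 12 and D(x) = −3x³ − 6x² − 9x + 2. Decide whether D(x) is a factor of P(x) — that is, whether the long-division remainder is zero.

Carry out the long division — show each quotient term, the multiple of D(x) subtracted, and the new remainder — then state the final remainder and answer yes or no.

R(x) = 0, so D(x) is a factor of P(x). yes

Step 1: lead(−27x⁸ − 81x⁷ − 114x⁶ − 48x⁵ + 54x⁴ − 59x³ + 63x² − 72x + 12) ÷ lead(D) = −27x⁸ ÷ −3x³ = 9x⁵. Subtract (9x⁵)·D = −27x⁸ − 54x⁷ − 81x⁶ + 18x⁵. Remainder: −27x⁷ − 33x⁶ − 66x⁵ + 54x⁴ − 59x³ + 63x² − 72x + 12.
Step 2: lead(−27x⁷ − 33x⁶ − 66x⁵ + 54x⁴ − 59x³ + 63x² − 72x + 12) ÷ lead(D) = −27x⁷ ÷ −3x³ = 9x⁴. Subtract (9x⁴)·D = −27x⁷ − 54x⁶ − 81x⁵ + 18x⁴. Remainder: 21x⁶ + 15x⁵ + 36x⁴ − 59x³ + 63x² − 72x + 12.
Step 3: lead(21x⁶ + 15x⁵ + 36x⁴ − 59x³ + 63x² − 72x + 12) ÷ lead(D) = 21x⁶ ÷ −3x³ = −7x³. Subtract (−7x³)·D = 21x⁶ + 42x⁵ + 63x⁴ − 14x³. Remainder: −27x⁵ − 27x⁴ − 45x³ + 63x² − 72x + 12.
Step 4: lead(−27x⁵ − 27x⁴ − 45x³ + 63x² − 72x + 12) ÷ lead(D) = −27x⁵ ÷ −3x³ = 9x². Subtract (9x²)·D = −27x⁵ − 54x⁴ − 81x³ + 18x². Remainder: 27x⁴ + 36x³ + 45x² − 72x + 12.
Step 5: lead(27x⁴ + 36x³ + 45x² − 72x + 12) ÷ lead(D) = 27x⁴ ÷ −3x³ = −9x. Subtract (−9x)·D = 27x⁴ + 54x³ + 81x² − 18x. Remainder: −18x³ − 36x² − 54x + 12.
Step 6: lead(−18x³ − 36x² − 54x + 12) ÷ lead(D) = −18x³ ÷ −3x³ = 6. Subtract (6)·D = −18x³ − 36x² − 54x + 12. Remainder: 0.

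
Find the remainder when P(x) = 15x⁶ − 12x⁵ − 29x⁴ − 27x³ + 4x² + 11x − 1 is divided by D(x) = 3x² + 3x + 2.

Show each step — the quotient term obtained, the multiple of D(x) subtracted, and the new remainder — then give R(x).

Step 1: lead(15x⁶ − 12x⁵ − 29x⁴ − 27x³ + 4x² + 11x − 1) ÷ lead(D) = 15x⁶ ÷ 3x² = 5x⁴. Subtract (5x⁴)·D = 15x⁶ + 15x⁵ + 10x⁴. Remainder: −27x⁵ − 39x⁴ − 27x³ + 4x² + 11x − 1.
Step 2: lead(−27x⁵ − 39x⁴ − 27x³ + 4x² + 11x − 1) ÷ lead(D) = −27x⁵ ÷ 3x² = −9x³. Subtract (−9x³)·D = −27x⁵ − 27x⁴ − 18x³. Remainder: −12x⁴ − 9x³ + 4x² + 11x − 1.
Step 3: lead(−12x⁴ − 9x³ + 4x² + 11x − 1) ÷ lead(D) = −12x⁴ ÷ 3x² = −4x². Subtract (−4x²)·D = −12x⁴ − 12x³ − 8x². Remainder: 3x³ + 12x² + 11x − 1.
Step 4: lead(3x³ + 12x² + 11x − 1) ÷ lead(D) = 3x³ ÷ 3x² = x. Subtract (x)·D = 3x³ + 3x² + 2x. Remainder: 9x² + 9x − 1.
Step 5: lead(9x² + 9x − 1) ÷ lead(D) = 9x² ÷ 3x² = 3. Subtract (3)·D = 9x² + 9x + 6. Remainder: −7.

R(x) = −7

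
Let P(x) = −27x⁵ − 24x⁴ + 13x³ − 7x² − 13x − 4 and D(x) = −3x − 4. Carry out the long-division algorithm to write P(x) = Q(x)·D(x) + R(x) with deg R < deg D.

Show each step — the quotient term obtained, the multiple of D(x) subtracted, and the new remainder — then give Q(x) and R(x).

Q(x) = 9x⁴ − 4x³ + x² + x + 3; R(x) = 8

Step 1: lead(−27x⁵ − 24x⁴ + 13x³ − 7x² − 13x − 4) ÷ lead(D) = −27x⁵ ÷ −3x = 9x⁴. Subtract (9x⁴)·D = −27x⁵ − 36x⁴. Remainder: 12x⁴ + 13x³ − 7x² − 13x − 4.
Step 2: lead(12x⁴ + 13x³ − 7x² − 13x − 4) ÷ lead(D) = 12x⁴ ÷ −3x = −4x³. Subtract (−4x³)·D = 12x⁴ + 16x³. Remainder: −3x³ − 7x² − 13x − 4.
Step 3: lead(−3x³ − 7x² − 13x − 4) ÷ lead(D) = −3x³ ÷ −3x = x². Subtract (x²)·D = −3x³ − 4x². Remainder: −3x² − 13x − 4.
Step 4: lead(−3x² − 13x − 4) ÷ lead(D) = −3x² ÷ −3x = x. Subtract (x)·D = −3x² − 4x. Remainder: −9x − 4.
Step 5: lead(−9x − 4) ÷ lead(D) = −9x ÷ −3x = 3. Subtract (3)·D = −9x − 12. Remainder: 8.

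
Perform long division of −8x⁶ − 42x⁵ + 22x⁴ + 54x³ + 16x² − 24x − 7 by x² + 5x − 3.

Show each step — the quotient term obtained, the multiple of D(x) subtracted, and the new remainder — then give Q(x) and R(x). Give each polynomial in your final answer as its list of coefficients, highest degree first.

Q = [-8, -2, 8, 8, 0]; R = [-7]

Step 1: lead(−8x⁶ − 42x⁵ + 22x⁴ + 54x³ + 16x² − 24x − 7) ÷ lead(D) = −8x⁶ ÷ x² = −8x⁴. Subtract (−8x⁴)·D = −8x⁶ − 40x⁵ + 24x⁴. Remainder: −2x⁵ − 2x⁴ + 54x³ + 16x² − 24x − 7.
Step 2: lead(−2x⁵ − 2x⁴ + 54x³ + 16x² − 24x − 7) ÷ lead(D) = −2x⁵ ÷ x² = −2x³. Subtract (−2x³)·D = −2x⁵ − 10x⁴ + 6x³. Remainder: 8x⁴ + 48x³ + 16x² − 24x − 7.
Step 3: lead(8x⁴ + 48x³ + 16x² − 24x − 7) ÷ lead(D) = 8x⁴ ÷ x² = 8x². Subtract (8x²)·D = 8x⁴ + 40x³ − 24x². Remainder: 8x³ + 40x² − 24x − 7.
Step 4: lead(8x³ + 40x² − 24x − 7) ÷ lead(D) = 8x³ ÷ x² = 8x. Subtract (8x)·D = 8x³ + 40x² − 24x. Remainder: −7.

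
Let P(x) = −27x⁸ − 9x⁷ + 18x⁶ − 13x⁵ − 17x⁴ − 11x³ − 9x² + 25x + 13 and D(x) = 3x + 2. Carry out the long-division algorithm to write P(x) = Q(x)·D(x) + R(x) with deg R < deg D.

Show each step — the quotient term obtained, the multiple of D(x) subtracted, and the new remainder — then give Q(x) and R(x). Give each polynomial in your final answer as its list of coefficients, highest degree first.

Q = [-9, 3, 4, -7, -1, -3, -1, 9]; R = [-5]

Step 1: lead(−27x⁸ − 9x⁷ + 18x⁶ − 13x⁵ − 17x⁴ − 11x³ − 9x² + 25x + 13) ÷ lead(D) = −27x⁸ ÷ 3x = −9x⁷. Subtract (−9x⁷)·D = −27x⁸ − 18x⁷. Remainder: 9x⁷ + 18x⁶ − 13x⁵ − 17x⁴ − 11x³ − 9x² + 25x + 13.
Step 2: lead(9x⁷ + 18x⁶ − 13x⁵ − 17x⁴ − 11x³ − 9x² + 25x + 13) ÷ lead(D) = 9x⁷ ÷ 3x = 3x⁶. Subtract (3x⁶)·D = 9x⁷ + 6x⁶. Remainder: 12x⁶ − 13x⁵ − 17x⁴ − 11x³ − 9x² + 25x + 13.
Step 3: lead(12x⁶ − 13x⁵ − 17x⁴ − 11x³ − 9x² + 25x + 13) ÷ lead(D) = 12x⁶ ÷ 3x = 4x⁵. Subtract (4x⁵)·D = 12x⁶ + 8x⁵. Remainder: −21x⁵ − 17x⁴ − 11x³ − 9x² + 25x + 13.
Step 4: lead(−21x⁵ − 17x⁴ − 11x³ − 9x² + 25x + 13) ÷ lead(D) = −21x⁵ ÷ 3x = −7x⁴. Subtract (−7x⁴)·D = −21x⁵ − 14x⁴. Remainder: −3x⁴ − 11x³ − 9x² + 25x + 13.
Step 5: lead(−3x⁴ − 11x³ − 9x² + 25x + 13) ÷ lead(D) = −3x⁴ ÷ 3x = −x³. Subtract (−x³)·D = −3x⁴ − 2x³. Remainder: −9x³ − 9x² + 25x + 13.
Step 6: lead(−9x³ − 9x² + 25x + 13) ÷ lead(D) = −9x³ ÷ 3x = −3x². Subtract (−3x²)·D = −9x³ − 6x². Remainder: −3x² + 25x + 13.
Step 7: lead(−3x² + 25x + 13) ÷ lead(D) = −3x² ÷ 3x = −x. Subtract (−x)·D = −3x² − 2x. Remainder: 27x + 13.
Step 8: lead(27x + 13) ÷ lead(D) = 27x ÷ 3x = 9. Subtract (9)·D = 27x + 18. Remainder: −5.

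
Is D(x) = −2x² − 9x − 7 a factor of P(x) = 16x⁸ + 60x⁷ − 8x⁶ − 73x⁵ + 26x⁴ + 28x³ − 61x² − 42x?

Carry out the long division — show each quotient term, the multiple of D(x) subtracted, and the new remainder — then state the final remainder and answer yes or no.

Step 1: lead(16x⁸ + 60x⁷ − 8x⁶ − 73x⁵ + 26x⁴ + 28x³ − 61x² − 42x) ÷ lead(D) = 16x⁸ ÷ −2x² = −8x⁶. Subtract (−8x⁶)·D = 16x⁸ + 72x⁷ + 56x⁶. Remainder: −12x⁷ − 64x⁶ − 73x⁵ + 26x⁴ + 28x³ − 61x² − 42x.
Step 2: lead(−12x⁷ − 64x⁶ − 73x⁵ + 26x⁴ + 28x³ − 61x² − 42x) ÷ lead(D) = −12x⁷ ÷ −2x² = 6x⁵. Subtract (6x⁵)·D = −12x⁷ − 54x⁶ − 42x⁵. Remainder: −10x⁶ − 31x⁵ + 26x⁴ + 28x³ − 61x² − 42x.
Step 3: lead(−10x⁶ − 31x⁵ + 26x⁴ + 28x³ − 61x² − 42x) ÷ lead(D) = −10x⁶ ÷ −2x² = 5x⁴. Subtract (5x⁴)·D = −10x⁶ − 45x⁵ − 35x⁴. Remainder: 14x⁵ + 61x⁴ + 28x³ − 61x² − 42x.
Step 4: lead(14x⁵ + 61x⁴ + 28x³ − 61x² − 42x) ÷ lead(D) = 14x⁵ ÷ −2x² = −7x³. Subtract (−7x³)·D = 14x⁵ + 63x⁴ + 49x³. Remainder: −2x⁴ − 21x³ − 61x² − 42x.
Step 5: lead(−2x⁴ − 21x³ − 61x² − 42x) ÷ lead(D) = −2x⁴ ÷ −2x² = x². Subtract (x²)·D = −2x⁴ − 9x³ − 7x². Remainder: −12x³ − 54x² − 42x.
Step 6: lead(−12x³ − 54x² − 42x) ÷ lead(D) = −12x³ ÷ −2x² = 6x. Subtract (6x)·D = −12x³ − 54x² − 42x. Remainder: 0.

R(x) = 0, so D(x) is a factor of P(x). yes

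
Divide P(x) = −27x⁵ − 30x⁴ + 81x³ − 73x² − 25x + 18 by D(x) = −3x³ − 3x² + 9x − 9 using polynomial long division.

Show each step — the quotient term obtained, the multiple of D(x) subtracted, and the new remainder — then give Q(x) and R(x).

Q(x) = 9x² + x − 1; R(x) = −4x² − 7x + 9

Step 1: lead(−27x⁵ − 30x⁴ + 81x³ − 73x² − 25x + 18) ÷ lead(D) = −27x⁵ ÷ −3x³ = 9x². Subtract (9x²)·D = −27x⁵ − 27x⁴ + 81x³ − 81x². Remainder: −3x⁴ + 8x² − 25x + 18.
Step 2: lead(−3x⁴ + 8x² − 25x + 18) ÷ lead(D) = −3x⁴ ÷ −3x³ = x. Subtract (x)·D = −3x⁴ − 3x³ + 9x² − 9x. Remainder: 3x³ − x² − 16x + 18.
Step 3: lead(3x³ − x² − 16x + 18) ÷ lead(D) = 3x³ ÷ −3x³ = −1. Subtract (−1)·D = 3x³ + 3x² − 9x + 9. Remainder: −4x² − 7x + 9.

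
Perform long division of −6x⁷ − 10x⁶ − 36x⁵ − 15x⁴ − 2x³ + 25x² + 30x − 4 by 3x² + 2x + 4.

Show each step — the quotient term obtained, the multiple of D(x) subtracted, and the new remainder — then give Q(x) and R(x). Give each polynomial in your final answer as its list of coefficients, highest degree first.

Q = [-2, -2, -8, 3, 8, -1]; R = [0]

Step 1: lead(−6x⁷ − 10x⁶ − 36x⁵ − 15x⁴ − 2x³ + 25x² + 30x − 4) ÷ lead(D) = −6x⁷ ÷ 3x² = −2x⁵. Subtract (−2x⁵)·D = −6x⁷ − 4x⁶ − 8x⁵. Remainder: −6x⁶ − 28x⁵ − 15x⁴ − 2x³ + 25x² + 30x − 4.
Step 2: lead(−6x⁶ − 28x⁵ − 15x⁴ − 2x³ + 25x² + 30x − 4) ÷ lead(D) = −6x⁶ ÷ 3x² = −2x⁴. Subtract (−2x⁴)·D = −6x⁶ − 4x⁵ − 8x⁴. Remainder: −24x⁵ − 7x⁴ − 2x³ + 25x² + 30x − 4.
Step 3: lead(−24x⁵ − 7x⁴ − 2x³ + 25x² + 30x − 4) ÷ lead(D) = −24x⁵ ÷ 3x² = −8x³. Subtract (−8x³)·D = −24x⁵ − 16x⁴ − 32x³. Remainder: 9x⁴ + 30x³ + 25x² + 30x − 4.
Step 4: lead(9x⁴ + 30x³ + 25x² + 30x − 4) ÷ lead(D) = 9x⁴ ÷ 3x² = 3x². Subtract (3x²)·D = 9x⁴ + 6x³ + 12x². Remainder: 24x³ + 13x² + 30x − 4.
Step 5: lead(24x³ + 13x² + 30x − 4) ÷ lead(D) = 24x³ ÷ 3x² = 8x. Subtract (8x)·D = 24x³ + 16x² + 32x. Remainder: −3x² − 2x − 4.
Step 6: lead(−3x² − 2x − 4) ÷ lead(D) = −3x² ÷ 3x² = −1. Subtract (−1)·D = −3x² − 2x − 4. Remainder: 0.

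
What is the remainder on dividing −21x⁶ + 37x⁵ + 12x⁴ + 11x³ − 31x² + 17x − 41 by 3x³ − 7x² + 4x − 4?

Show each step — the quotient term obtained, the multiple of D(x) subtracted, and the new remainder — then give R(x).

R(x) = −3x − 5

Step 1: lead(−21x⁶ + 37x⁵ + 12x⁴ + 11x³ − 31x² + 17x − 41) ÷ lead(D) = −21x⁶ ÷ 3x³ = −7x³. Subtract (−7x³)·D = −21x⁶ + 49x⁵ − 28x⁴ + 28x³. Remainder: −12x⁵ + 40x⁴ − 17x³ − 31x² + 17x − 41.
Step 2: lead(−12x⁵ + 40x⁴ − 17x³ − 31x² + 17x − 41) ÷ lead(D) = −12x⁵ ÷ 3x³ = −4x². Subtract (−4x²)·D = −12x⁵ + 28x⁴ − 16x³ + 16x². Remainder: 12x⁴ − x³ − 47x² + 17x − 41.
Step 3: lead(12x⁴ − x³ − 47x² + 17x − 41) ÷ lead(D) = 12x⁴ ÷ 3x³ = 4x. Subtract (4x)·D = 12x⁴ − 28x³ + 16x² − 16x. Remainder: 27x³ − 63x² + 33x − 41.
Step 4: lead(27x³ − 63x² + 33x − 41) ÷ lead(D) = 27x³ ÷ 3x³ = 9. Subtract (9)·D = 27x³ − 63x² + 36x − 36. Remainder: −3x − 5.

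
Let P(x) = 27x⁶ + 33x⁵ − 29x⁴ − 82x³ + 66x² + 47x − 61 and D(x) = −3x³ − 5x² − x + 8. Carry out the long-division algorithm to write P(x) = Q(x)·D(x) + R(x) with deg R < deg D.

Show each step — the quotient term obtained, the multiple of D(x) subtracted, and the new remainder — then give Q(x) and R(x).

Q(x) = −9x³ + 4x² + 6x − 8; R(x) = −9x + 3

Step 1: lead(27x⁶ + 33x⁵ − 29x⁴ − 82x³ + 66x² + 47x − 61) ÷ lead(D) = 27x⁶ ÷ −3x³ = −9x³. Subtract (−9x³)·D = 27x⁶ + 45x⁵ + 9x⁴ − 72x³. Remainder: −12x⁵ − 38x⁴ − 10x³ + 66x² + 47x − 61.
Step 2: lead(−12x⁵ − 38x⁴ − 10x³ + 66x² + 47x − 61) ÷ lead(D) = −12x⁵ ÷ −3x³ = 4x². Subtract (4x²)·D = −12x⁵ − 20x⁴ − 4x³ + 32x². Remainder: −18x⁴ − 6x³ + 34x² + 47x − 61.
Step 3: lead(−18x⁴ − 6x³ + 34x² + 47x − 61) ÷ lead(D) = −18x⁴ ÷ −3x³ = 6x. Subtract (6x)·D = −18x⁴ − 30x³ − 6x² + 48x. Remainder: 24x³ + 40x² − x − 61.
Step 4: lead(24x³ + 40x² − x − 61) ÷ lead(D) = 24x³ ÷ −3x³ = −8. Subtract (−8)·D = 24x³ + 40x² + 8x − 64. Remainder: −9x + 3.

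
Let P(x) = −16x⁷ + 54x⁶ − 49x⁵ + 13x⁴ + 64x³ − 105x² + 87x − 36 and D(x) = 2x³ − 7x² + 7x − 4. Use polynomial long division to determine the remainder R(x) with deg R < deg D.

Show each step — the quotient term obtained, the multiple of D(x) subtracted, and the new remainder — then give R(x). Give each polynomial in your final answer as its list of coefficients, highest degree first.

R = [0]

Step 1: lead(−16x⁷ + 54x⁶ − 49x⁵ + 13x⁴ + 64x³ − 105x² + 87x − 36) ÷ lead(D) = −16x⁷ ÷ 2x³ = −8x⁴. Subtract (−8x⁴)·D = −16x⁷ + 56x⁶ − 56x⁵ + 32x⁴. Remainder: −2x⁶ + 7x⁵ − 19x⁴ + 64x³ − 105x² + 87x − 36.
Step 2: lead(−2x⁶ + 7x⁵ − 19x⁴ + 64x³ − 105x² + 87x − 36) ÷ lead(D) = −2x⁶ ÷ 2x³ = −x³. Subtract (−x³)·D = −2x⁶ + 7x⁵ − 7x⁴ + 4x³. Remainder: −12x⁴ + 60x³ − 105x² + 87x − 36.
Step 3: lead(−12x⁴ + 60x³ − 105x² + 87x − 36) ÷ lead(D) = −12x⁴ ÷ 2x³ = −6x. Subtract (−6x)·D = −12x⁴ + 42x³ − 42x² + 24x. Remainder: 18x³ − 63x² + 63x − 36.
Step 4: lead(18x³ − 63x² + 63x − 36) ÷ lead(D) = 18x³ ÷ 2x³ = 9. Subtract (9)·D = 18x³ − 63x² + 63x − 36. Remainder: 0.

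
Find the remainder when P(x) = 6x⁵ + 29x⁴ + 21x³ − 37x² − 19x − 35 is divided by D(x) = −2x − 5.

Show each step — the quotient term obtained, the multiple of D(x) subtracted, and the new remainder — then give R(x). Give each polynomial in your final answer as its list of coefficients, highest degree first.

R = [0]

Step 1: lead(6x⁵ + 29x⁴ + 21x³ − 37x² − 19x − 35) ÷ lead(D) = 6x⁵ ÷ −2x = −3x⁴. Subtract (−3x⁴)·D = 6x⁵ + 15x⁴. Remainder: 14x⁴ + 21x³ − 37x² − 19x − 35.
Step 2: lead(14x⁴ + 21x³ − 37x² − 19x − 35) ÷ lead(D) = 14x⁴ ÷ −2x = −7x³. Subtract (−7x³)·D = 14x⁴ + 35x³. Remainder: −14x³ − 37x² − 19x − 35.
Step 3: lead(−14x³ − 37x² − 19x − 35) ÷ lead(D) = −14x³ ÷ −2x = 7x². Subtract (7x²)·D = −14x³ − 35x². Remainder: −2x² − 19x − 35.
Step 4: lead(−2x² − 19x − 35) ÷ lead(D) = −2x² ÷ −2x = x. Subtract (x)·D = −2x² − 5x. Remainder: −14x − 35.
Step 5: lead(−14x − 35) ÷ lead(D) = −14x ÷ −2x = 7. Subtract (7)·D = −14x − 35. Remainder: 0.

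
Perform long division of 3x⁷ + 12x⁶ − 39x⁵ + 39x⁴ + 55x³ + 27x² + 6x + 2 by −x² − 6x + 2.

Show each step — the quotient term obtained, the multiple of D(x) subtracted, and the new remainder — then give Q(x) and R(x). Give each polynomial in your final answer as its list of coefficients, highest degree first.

Q = [-3, 6, -3, -9, -7, -3]; R = [2, 8]

Step 1: lead(3x⁷ + 12x⁶ − 39x⁵ + 39x⁴ + 55x³ + 27x² + 6x + 2) ÷ lead(D) = 3x⁷ ÷ −x² = −3x⁵. Subtract (−3x⁵)·D = 3x⁷ + 18x⁶ − 6x⁵. Remainder: −6x⁶ − 33x⁵ + 39x⁴ + 55x³ + 27x² + 6x + 2.
Step 2: lead(−6x⁶ − 33x⁵ + 39x⁴ + 55x³ + 27x² + 6x + 2) ÷ lead(D) = −6x⁶ ÷ −x² = 6x⁴. Subtract (6x⁴)·D = −6x⁶ − 36x⁵ + 12x⁴. Remainder: 3x⁵ + 27x⁴ + 55x³ + 27x² + 6x + 2.
Step 3: lead(3x⁵ + 27x⁴ + 55x³ + 27x² + 6x + 2) ÷ lead(D) = 3x⁵ ÷ −x² = −3x³. Subtract (−3x³)·D = 3x⁵ + 18x⁴ − 6x³. Remainder: 9x⁴ + 61x³ + 27x² + 6x + 2.
Step 4: lead(9x⁴ + 61x³ + 27x² + 6x + 2) ÷ lead(D) = 9x⁴ ÷ −x² = −9x². Subtract (−9x²)·D = 9x⁴ + 54x³ − 18x². Remainder: 7x³ + 45x² + 6x + 2.
Step 5: lead(7x³ + 45x² + 6x + 2) ÷ lead(D) = 7x³ ÷ −x² = −7x. Subtract (−7x)·D = 7x³ + 42x² − 14x. Remainder: 3x² + 20x + 2.
Step 6: lead(3x² + 20x + 2) ÷ lead(D) = 3x² ÷ −x² = −3. Subtract (−3)·D = 3x² + 18x − 6. Remainder: 2x + 8.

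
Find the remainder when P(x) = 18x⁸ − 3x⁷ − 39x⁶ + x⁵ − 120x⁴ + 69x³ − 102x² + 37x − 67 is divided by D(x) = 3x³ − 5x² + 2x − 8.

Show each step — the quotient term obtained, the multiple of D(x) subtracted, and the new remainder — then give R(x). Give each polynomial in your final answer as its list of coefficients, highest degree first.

Step 1: lead(18x⁸ − 3x⁷ − 39x⁶ + x⁵ − 120x⁴ + 69x³ − 102x² + 37x − 67) ÷ lead(D) = 18x⁸ ÷ 3x³ = 6x⁵. Subtract (6x⁵)·D = 18x⁸ − 30x⁷ + 12x⁶ − 48x⁵. Remainder: 27x⁷ − 51x⁶ + 49x⁵ − 120x⁴ + 69x³ − 102x² + 37x − 67.
Step 2: lead(27x⁷ − 51x⁶ + 49x⁵ − 120x⁴ + 69x³ − 102x² + 37x − 67) ÷ lead(D) = 27x⁷ ÷ 3x³ = 9x⁴. Subtract (9x⁴)·D = 27x⁷ − 45x⁶ + 18x⁵ − 72x⁴. Remainder: −6x⁶ + 31x⁵ − 48x⁴ + 69x³ − 102x² + 37x − 67.
Step 3: lead(−6x⁶ + 31x⁵ − 48x⁴ + 69x³ − 102x² + 37x − 67) ÷ lead(D) = −6x⁶ ÷ 3x³ = −2x³. Subtract (−2x³)·D = −6x⁶ + 10x⁵ − 4x⁴ + 16x³. Remainder: 21x⁵ − 44x⁴ + 53x³ − 102x² + 37x − 67.
Step 4: lead(21x⁵ − 44x⁴ + 53x³ − 102x² + 37x − 67) ÷ lead(D) = 21x⁵ ÷ 3x³ = 7x². Subtract (7x²)·D = 21x⁵ − 35x⁴ + 14x³ − 56x². Remainder: −9x⁴ + 39x³ − 46x² + 37x − 67.
Step 5: lead(−9x⁴ + 39x³ − 46x² + 37x − 67) ÷ lead(D) = −9x⁴ ÷ 3x³ = −3x. Subtract (−3x)·D = −9x⁴ + 15x³ − 6x² + 24x. Remainder: 24x³ − 40x² + 13x − 67.
Step 6: lead(24x³ − 40x² + 13x − 67) ÷ lead(D) = 24x³ ÷ 3x³ = 8. Subtract (8)·D = 24x³ − 40x² + 16x − 64. Remainder: −3x − 3.

R = [-3, -3]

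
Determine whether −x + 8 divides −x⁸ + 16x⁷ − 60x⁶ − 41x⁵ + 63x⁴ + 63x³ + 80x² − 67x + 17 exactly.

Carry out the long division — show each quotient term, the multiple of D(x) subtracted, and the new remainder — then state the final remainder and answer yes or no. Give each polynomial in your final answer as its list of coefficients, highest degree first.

Step 1: lead(−x⁸ + 16x⁷ − 60x⁶ − 41x⁵ + 63x⁴ + 63x³ + 80x² − 67x + 17) ÷ lead(D) = −x⁸ ÷ −x = x⁷. Subtract (x⁷)·D = −x⁸ + 8x⁷. Remainder: 8x⁷ − 60x⁶ − 41x⁵ + 63x⁴ + 63x³ + 80x² − 67x + 17.
Step 2: lead(8x⁷ − 60x⁶ − 41x⁵ + 63x⁴ + 63x³ + 80x² − 67x + 17) ÷ lead(D) = 8x⁷ ÷ −x = −8x⁶. Subtract (−8x⁶)·D = 8x⁷ − 64x⁶. Remainder: 4x⁶ − 41x⁵ + 63x⁴ + 63x³ + 80x² − 67x + 17.
Step 3: lead(4x⁶ − 41x⁵ + 63x⁴ + 63x³ + 80x² − 67x + 17) ÷ lead(D) = 4x⁶ ÷ −x = −4x⁵. Subtract (−4x⁵)·D = 4x⁶ − 32x⁵. Remainder: −9x⁵ + 63x⁴ + 63x³ + 80x² − 67x + 17.
Step 4: lead(−9x⁵ + 63x⁴ + 63x³ + 80x² − 67x + 17) ÷ lead(D) = −9x⁵ ÷ −x = 9x⁴. Subtract (9x⁴)·D = −9x⁵ + 72x⁴. Remainder: −9x⁴ + 63x³ + 80x² − 67x + 17.
Step 5: lead(−9x⁴ + 63x³ + 80x² − 67x + 17) ÷ lead(D) = −9x⁴ ÷ −x = 9x³. Subtract (9x³)·D = −9x⁴ + 72x³. Remainder: −9x³ + 80x² − 67x + 17.
Step 6: lead(−9x³ + 80x² − 67x + 17) ÷ lead(D) = −9x³ ÷ −x = 9x². Subtract (9x²)·D = −9x³ + 72x². Remainder: 8x² − 67x + 17.
Step 7: lead(8x² − 67x + 17) ÷ lead(D) = 8x² ÷ −x = −8x. Subtract (−8x)·D = 8x² − 64x. Remainder: −3x + 17.
Step 8: lead(−3x + 17) ÷ lead(D) = −3x ÷ −x = 3. Subtract (3)·D = −3x + 24. Remainder: −7.

R = [-7], so D(x) is not a factor of P(x). no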